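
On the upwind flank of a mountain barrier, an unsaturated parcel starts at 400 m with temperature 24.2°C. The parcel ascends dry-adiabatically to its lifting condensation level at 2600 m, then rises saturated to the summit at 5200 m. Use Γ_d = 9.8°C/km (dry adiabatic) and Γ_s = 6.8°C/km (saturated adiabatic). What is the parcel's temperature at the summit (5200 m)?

-15.04°C

400 → 2600 m (dry, 9.8°C/km): ΔT = -9.8 × 2.2 = -21.56°C → T = 2.64°C
2600 → 5200 m (saturated, 6.8°C/km): ΔT = -6.8 × 2.6 = -17.68°C → T = -15.04°C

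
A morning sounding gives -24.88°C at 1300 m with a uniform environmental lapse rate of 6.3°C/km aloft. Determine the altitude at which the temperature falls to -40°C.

Height above start = (-24.88 − (-40)) / 6.3 = 2.4 km
Altitude = 1300 m + 2400 m = 3700 m

3700 m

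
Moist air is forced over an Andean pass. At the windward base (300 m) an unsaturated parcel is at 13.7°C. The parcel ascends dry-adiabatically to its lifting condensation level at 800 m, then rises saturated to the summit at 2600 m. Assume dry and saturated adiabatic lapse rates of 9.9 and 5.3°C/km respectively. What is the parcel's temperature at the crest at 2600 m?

-0.79°C

From 300 m to 800 m (dry): cools by 9.9 × 0.5 = 4.95°C, giving 8.75°C.
From 800 m to 2600 m (saturated): cools by 5.3 × 1.8 = 9.54°C, giving -0.79°C.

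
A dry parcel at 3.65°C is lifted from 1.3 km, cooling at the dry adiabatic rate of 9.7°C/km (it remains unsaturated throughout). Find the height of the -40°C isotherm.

Height above start = (3.65 − (-40)) / 9.7 = 4.5 km
Altitude = 1300 m + 4500 m = 5800 m

5.8 km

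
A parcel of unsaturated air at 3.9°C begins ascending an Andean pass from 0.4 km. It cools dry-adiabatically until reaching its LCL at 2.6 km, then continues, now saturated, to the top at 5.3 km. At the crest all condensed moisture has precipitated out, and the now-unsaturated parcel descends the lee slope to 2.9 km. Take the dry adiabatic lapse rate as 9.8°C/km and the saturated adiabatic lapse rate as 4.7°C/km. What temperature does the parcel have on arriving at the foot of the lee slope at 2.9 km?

-6.83°C

Dry to 2600 m: -9.8 × 2.2 km = -21.56°C, so T = -17.66°C.
Saturated to 5300 m: -4.7 × 2.7 km = -12.69°C, so T = -30.35°C.
Dry descent to 2900 m: +9.8 × 2.4 km = +23.52°C, so T = -6.83°C.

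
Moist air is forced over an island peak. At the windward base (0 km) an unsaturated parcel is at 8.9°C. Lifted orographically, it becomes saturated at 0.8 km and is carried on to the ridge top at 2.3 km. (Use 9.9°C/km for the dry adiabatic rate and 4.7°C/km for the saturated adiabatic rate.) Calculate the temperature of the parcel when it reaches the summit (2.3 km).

0 → 800 m (dry, 9.9°C/km): ΔT = -9.9 × 0.8 = -7.92°C → T = 0.98°C
800 → 2300 m (saturated, 4.7°C/km): ΔT = -4.7 × 1.5 = -7.05°C → T = -6.07°C

-6.07°C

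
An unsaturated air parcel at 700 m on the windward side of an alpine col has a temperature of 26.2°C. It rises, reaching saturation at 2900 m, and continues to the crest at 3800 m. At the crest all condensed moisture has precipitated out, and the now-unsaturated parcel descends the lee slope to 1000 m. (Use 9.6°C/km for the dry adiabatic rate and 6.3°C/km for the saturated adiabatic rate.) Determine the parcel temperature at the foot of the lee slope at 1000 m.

700 → 2900 m (dry, 9.6°C/km): ΔT = -9.6 × 2.2 = -21.12°C → T = 5.08°C
2900 → 3800 m (saturated, 6.3°C/km): ΔT = -6.3 × 0.9 = -5.67°C → T = -0.59°C
3800 → 1000 m (dry descent, 9.6°C/km): ΔT = +9.6 × 2.8 = +26.88°C → T = 26.29°C

26.29°C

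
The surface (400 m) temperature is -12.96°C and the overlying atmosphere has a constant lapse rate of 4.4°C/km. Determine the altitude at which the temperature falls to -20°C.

2000 m

Height above start = (-12.96 − (-20)) / 4.4 = 1.6 km
Altitude = 400 m + 1600 m = 2000 m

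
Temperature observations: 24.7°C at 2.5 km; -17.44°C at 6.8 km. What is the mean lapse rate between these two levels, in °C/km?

Γ = −ΔT/Δz = (24.7 − (-17.44)) / (6800 − 2500) m
  = 42.14°C / 4.3 km = 9.8°C/km

9.8°C/km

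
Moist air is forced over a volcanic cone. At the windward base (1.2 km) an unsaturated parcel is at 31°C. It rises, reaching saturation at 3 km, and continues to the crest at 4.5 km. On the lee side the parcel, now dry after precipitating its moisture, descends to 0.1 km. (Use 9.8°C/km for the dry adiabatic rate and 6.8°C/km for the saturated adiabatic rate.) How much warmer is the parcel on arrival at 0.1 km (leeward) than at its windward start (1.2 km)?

+15.28°C

From 1200 m to 3000 m (dry): cools by 9.8 × 1.8 = 17.64°C, giving 13.36°C.
From 3000 m to 4500 m (saturated): cools by 6.8 × 1.5 = 10.2°C, giving 3.16°C.
From 4500 m to 100 m (dry descent): warms by 9.8 × 4.4 = 43.12°C, giving 46.28°C.
Net change vs windward start: 46.28 − 31 = +15.28°C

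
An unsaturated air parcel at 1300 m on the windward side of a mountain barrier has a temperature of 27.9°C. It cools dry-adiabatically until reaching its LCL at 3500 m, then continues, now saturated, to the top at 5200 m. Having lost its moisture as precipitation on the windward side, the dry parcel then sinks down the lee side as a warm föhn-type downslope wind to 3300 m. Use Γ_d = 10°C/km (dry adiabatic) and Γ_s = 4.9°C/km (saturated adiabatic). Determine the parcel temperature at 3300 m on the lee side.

From 1300 m to 3500 m (dry): cools by 10 × 2.2 = 22°C, giving 5.9°C.
From 3500 m to 5200 m (saturated): cools by 4.9 × 1.7 = 8.33°C, giving -2.43°C.
From 5200 m to 3300 m (dry descent): warms by 10 × 1.9 = 19°C, giving 16.57°C.

16.57°C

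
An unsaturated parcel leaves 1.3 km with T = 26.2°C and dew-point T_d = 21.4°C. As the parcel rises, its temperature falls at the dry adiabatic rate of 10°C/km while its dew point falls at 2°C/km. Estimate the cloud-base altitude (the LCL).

T and T_d converge at 10 − 2 = 8°C per km
Height above start = (26.2 − 21.4) / 8 = 0.6 km
LCL altitude = 1300 m + 600 m = 1900 m

1.9 km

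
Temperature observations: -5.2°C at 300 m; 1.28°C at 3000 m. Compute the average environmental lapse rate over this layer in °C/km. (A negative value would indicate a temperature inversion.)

Γ = −ΔT/Δz = (-5.2 − 1.28) / (3000 − 300) m
  = -6.48°C / 2.7 km = -2.4°C/km

-2.4°C/km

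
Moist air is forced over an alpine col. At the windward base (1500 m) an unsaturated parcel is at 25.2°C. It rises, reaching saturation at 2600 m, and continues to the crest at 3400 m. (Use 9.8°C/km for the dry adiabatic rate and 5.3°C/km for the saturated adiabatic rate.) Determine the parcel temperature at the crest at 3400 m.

1500–2600 m, dry: Δz = 1.1 km ⇒ ΔT = -10.78°C; T = 14.42°C
2600–3400 m, saturated: Δz = 0.8 km ⇒ ΔT = -4.24°C; T = 10.18°C

10.18°C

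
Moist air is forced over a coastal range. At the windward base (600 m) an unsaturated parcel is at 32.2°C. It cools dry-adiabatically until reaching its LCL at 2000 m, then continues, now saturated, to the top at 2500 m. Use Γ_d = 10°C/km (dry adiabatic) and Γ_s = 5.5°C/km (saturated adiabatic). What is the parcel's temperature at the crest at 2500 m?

15.45°C

600–2000 m, dry: Δz = 1.4 km ⇒ ΔT = -14°C; T = 18.2°C
2000–2500 m, saturated: Δz = 0.5 km ⇒ ΔT = -2.75°C; T = 15.45°C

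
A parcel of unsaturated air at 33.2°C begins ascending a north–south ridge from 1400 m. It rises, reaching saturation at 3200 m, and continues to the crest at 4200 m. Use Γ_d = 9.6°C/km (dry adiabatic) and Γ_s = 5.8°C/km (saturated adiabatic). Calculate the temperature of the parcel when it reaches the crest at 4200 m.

10.12°C

From 1400 m to 3200 m (dry): cools by 9.6 × 1.8 = 17.28°C, giving 15.92°C.
From 3200 m to 4200 m (saturated): cools by 5.8 × 1 = 5.8°C, giving 10.12°C.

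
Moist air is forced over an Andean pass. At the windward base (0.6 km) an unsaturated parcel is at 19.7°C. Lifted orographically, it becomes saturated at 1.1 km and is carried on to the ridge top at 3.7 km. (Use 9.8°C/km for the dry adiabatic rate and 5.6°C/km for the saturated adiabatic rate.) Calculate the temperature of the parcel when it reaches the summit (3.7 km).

0.24°C

600 → 1100 m (dry, 9.8°C/km): ΔT = -9.8 × 0.5 = -4.9°C → T = 14.8°C
1100 → 3700 m (saturated, 5.6°C/km): ΔT = -5.6 × 2.6 = -14.56°C → T = 0.24°C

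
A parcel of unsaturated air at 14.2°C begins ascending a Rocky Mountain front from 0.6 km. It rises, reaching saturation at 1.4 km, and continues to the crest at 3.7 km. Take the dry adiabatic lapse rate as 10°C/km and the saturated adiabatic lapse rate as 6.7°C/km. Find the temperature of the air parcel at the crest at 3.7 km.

From 600 m to 1400 m (dry): cools by 10 × 0.8 = 8°C, giving 6.2°C.
From 1400 m to 3700 m (saturated): cools by 6.7 × 2.3 = 15.41°C, giving -9.21°C.

-9.21°C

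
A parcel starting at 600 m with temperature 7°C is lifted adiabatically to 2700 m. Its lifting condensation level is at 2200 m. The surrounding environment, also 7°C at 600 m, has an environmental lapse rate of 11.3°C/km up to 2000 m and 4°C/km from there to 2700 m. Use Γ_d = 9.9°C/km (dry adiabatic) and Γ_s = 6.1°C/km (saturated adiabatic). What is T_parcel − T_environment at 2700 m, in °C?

Parcel:
  600 → 2200 m (dry, 9.9°C/km): ΔT = -9.9 × 1.6 = -15.84°C → T = -8.84°C
  2200 → 2700 m (saturated, 6.1°C/km): ΔT = -6.1 × 0.5 = -3.05°C → T = -11.89°C
Environment:
  600 → 2000 m (environment, lower layer, 11.3°C/km): ΔT = -11.3 × 1.4 = -15.82°C → T = -8.82°C
  2000 → 2700 m (environment, upper layer, 4°C/km): ΔT = -4 × 0.7 = -2.8°C → T = -11.62°C
T_parcel − T_env = -11.89 − (-11.62) = -0.27°C

-0.27°C (parcel cooler than environment)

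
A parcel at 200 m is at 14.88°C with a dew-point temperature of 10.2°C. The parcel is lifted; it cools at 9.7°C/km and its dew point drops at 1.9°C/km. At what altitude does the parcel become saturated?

T and T_d converge at 9.7 − 1.9 = 7.8°C per km
Height above start = (14.88 − 10.2) / 7.8 = 0.6 km
LCL altitude = 200 m + 600 m = 800 m

800 m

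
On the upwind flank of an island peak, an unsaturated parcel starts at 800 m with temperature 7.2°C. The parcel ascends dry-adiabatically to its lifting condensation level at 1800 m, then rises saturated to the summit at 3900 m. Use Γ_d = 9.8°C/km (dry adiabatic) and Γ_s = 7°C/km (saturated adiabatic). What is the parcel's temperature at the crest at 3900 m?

-17.3°C

800 → 1800 m (dry, 9.8°C/km): ΔT = -9.8 × 1 = -9.8°C → T = -2.6°C
1800 → 3900 m (saturated, 7°C/km): ΔT = -7 × 2.1 = -14.7°C → T = -17.3°C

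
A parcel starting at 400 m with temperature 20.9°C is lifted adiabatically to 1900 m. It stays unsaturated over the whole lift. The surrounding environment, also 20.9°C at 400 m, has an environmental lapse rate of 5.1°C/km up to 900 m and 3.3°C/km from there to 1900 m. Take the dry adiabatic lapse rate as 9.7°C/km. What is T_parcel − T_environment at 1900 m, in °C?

Parcel:
  400–1900 m, dry: Δz = 1.5 km ⇒ ΔT = -14.55°C; T = 6.35°C
Environment:
  400–900 m, environment, lower layer: Δz = 0.5 km ⇒ ΔT = -2.55°C; T = 18.35°C
  900–1900 m, environment, upper layer: Δz = 1 km ⇒ ΔT = -3.3°C; T = 15.05°C
T_parcel − T_env = 6.35 − 15.05 = -8.7°C

-8.7°C (parcel cooler than environment)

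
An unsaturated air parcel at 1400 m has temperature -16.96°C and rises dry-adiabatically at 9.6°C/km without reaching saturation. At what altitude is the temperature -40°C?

Height above start = (-16.96 − (-40)) / 9.6 = 2.4 km
Altitude = 1400 m + 2400 m = 3800 m

3800 m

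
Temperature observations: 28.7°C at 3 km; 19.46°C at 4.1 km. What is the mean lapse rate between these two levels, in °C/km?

Γ = −ΔT/Δz = (28.7 − 19.46) / (4100 − 3000) m
  = 9.24°C / 1.1 km = 8.4°C/km

8.4°C/km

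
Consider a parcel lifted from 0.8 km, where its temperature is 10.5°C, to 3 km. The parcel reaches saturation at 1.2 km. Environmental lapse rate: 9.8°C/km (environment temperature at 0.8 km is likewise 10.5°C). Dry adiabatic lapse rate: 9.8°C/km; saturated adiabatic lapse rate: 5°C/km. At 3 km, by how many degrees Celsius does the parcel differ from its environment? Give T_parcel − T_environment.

+8.64°C (parcel warmer than environment)

Parcel:
  800 → 1200 m (dry, 9.8°C/km): ΔT = -9.8 × 0.4 = -3.92°C → T = 6.58°C
  1200 → 3000 m (saturated, 5°C/km): ΔT = -5 × 1.8 = -9°C → T = -2.42°C
Environment:
  800 → 3000 m (environment, 9.8°C/km): ΔT = -9.8 × 2.2 = -21.56°C → T = -11.06°C
T_parcel − T_env = -2.42 − (-11.06) = +8.64°C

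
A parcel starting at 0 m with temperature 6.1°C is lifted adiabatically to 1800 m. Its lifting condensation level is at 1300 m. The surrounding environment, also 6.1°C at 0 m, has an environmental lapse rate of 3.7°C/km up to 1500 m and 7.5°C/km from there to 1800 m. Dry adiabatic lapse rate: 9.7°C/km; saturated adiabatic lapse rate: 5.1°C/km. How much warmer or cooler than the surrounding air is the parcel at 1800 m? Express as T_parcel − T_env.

-7.36°C (parcel cooler than environment)

Parcel:
  0–1300 m, dry: Δz = 1.3 km ⇒ ΔT = -12.61°C; T = -6.51°C
  1300–1800 m, saturated: Δz = 0.5 km ⇒ ΔT = -2.55°C; T = -9.06°C
Environment:
  0–1500 m, environment, lower layer: Δz = 1.5 km ⇒ ΔT = -5.55°C; T = 0.55°C
  1500–1800 m, environment, upper layer: Δz = 0.3 km ⇒ ΔT = -2.25°C; T = -1.7°C
T_parcel − T_env = -9.06 − (-1.7) = -7.36°C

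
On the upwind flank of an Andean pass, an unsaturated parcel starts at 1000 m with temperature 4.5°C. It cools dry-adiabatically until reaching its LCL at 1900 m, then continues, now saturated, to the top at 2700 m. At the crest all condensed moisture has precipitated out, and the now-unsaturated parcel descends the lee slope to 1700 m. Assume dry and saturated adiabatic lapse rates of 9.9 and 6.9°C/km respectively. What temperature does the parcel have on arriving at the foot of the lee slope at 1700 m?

-0.03°C

From 1000 m to 1900 m (dry): cools by 9.9 × 0.9 = 8.91°C, giving -4.41°C.
From 1900 m to 2700 m (saturated): cools by 6.9 × 0.8 = 5.52°C, giving -9.93°C.
From 2700 m to 1700 m (dry descent): warms by 9.9 × 1 = 9.9°C, giving -0.03°C.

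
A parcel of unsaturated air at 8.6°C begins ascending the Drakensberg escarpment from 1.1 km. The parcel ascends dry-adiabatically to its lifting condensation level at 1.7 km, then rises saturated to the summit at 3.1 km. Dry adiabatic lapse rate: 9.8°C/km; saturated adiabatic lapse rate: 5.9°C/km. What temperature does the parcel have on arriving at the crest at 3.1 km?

1100–1700 m, dry: Δz = 0.6 km ⇒ ΔT = -5.88°C; T = 2.72°C
1700–3100 m, saturated: Δz = 1.4 km ⇒ ΔT = -8.26°C; T = -5.54°C

-5.54°C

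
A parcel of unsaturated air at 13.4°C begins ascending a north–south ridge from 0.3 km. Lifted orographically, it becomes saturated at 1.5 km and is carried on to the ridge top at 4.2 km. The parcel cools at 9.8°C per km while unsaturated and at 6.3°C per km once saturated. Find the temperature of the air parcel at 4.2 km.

-15.37°C

Dry to 1500 m: -9.8 × 1.2 km = -11.76°C, so T = 1.64°C.
Saturated to 4200 m: -6.3 × 2.7 km = -17.01°C, so T = -15.37°C.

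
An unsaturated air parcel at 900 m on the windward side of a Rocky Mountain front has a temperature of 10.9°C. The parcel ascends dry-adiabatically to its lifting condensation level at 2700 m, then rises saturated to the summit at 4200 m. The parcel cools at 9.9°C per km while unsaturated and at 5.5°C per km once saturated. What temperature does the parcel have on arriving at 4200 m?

900 → 2700 m (dry, 9.9°C/km): ΔT = -9.9 × 1.8 = -17.82°C → T = -6.92°C
2700 → 4200 m (saturated, 5.5°C/km): ΔT = -5.5 × 1.5 = -8.25°C → T = -15.17°C

-15.17°C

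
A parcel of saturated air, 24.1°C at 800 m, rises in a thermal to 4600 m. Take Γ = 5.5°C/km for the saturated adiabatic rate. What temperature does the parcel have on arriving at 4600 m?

Saturated adiabatic to 4600 m: -5.5 × 3.8 km = -20.9°C, so T = 3.2°C.

3.2°C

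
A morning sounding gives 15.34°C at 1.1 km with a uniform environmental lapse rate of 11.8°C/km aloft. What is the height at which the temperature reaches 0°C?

2.4 km

Height above start = (15.34 − 0) / 11.8 = 1.3 km
Altitude = 1100 m + 1300 m = 2400 m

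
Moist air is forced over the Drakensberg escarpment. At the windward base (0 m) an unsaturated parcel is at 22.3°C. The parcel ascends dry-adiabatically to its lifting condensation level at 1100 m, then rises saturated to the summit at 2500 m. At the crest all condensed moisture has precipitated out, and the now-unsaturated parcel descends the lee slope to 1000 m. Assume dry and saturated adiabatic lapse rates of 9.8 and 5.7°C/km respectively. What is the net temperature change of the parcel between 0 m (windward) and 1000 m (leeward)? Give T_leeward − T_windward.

From 0 m to 1100 m (dry): cools by 9.8 × 1.1 = 10.78°C, giving 11.52°C.
From 1100 m to 2500 m (saturated): cools by 5.7 × 1.4 = 7.98°C, giving 3.54°C.
From 2500 m to 1000 m (dry descent): warms by 9.8 × 1.5 = 14.7°C, giving 18.24°C.
Net change vs windward start: 18.24 − 22.3 = -4.06°C

-4.06°C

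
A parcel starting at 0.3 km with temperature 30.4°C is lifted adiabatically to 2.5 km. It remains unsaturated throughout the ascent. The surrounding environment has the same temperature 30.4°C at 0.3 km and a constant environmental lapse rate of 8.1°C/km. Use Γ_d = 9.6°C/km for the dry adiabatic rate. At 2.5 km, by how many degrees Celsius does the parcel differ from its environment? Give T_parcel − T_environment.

-3.3°C (parcel cooler than environment)

Parcel:
  Dry to 2500 m: -9.6 × 2.2 km = -21.12°C, so T = 9.28°C.
Environment:
  Environment to 2500 m: -8.1 × 2.2 km = -17.82°C, so T = 12.58°C.
T_parcel − T_env = 9.28 − 12.58 = -3.3°C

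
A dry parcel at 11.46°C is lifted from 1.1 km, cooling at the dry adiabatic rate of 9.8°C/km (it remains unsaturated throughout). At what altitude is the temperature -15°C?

Height above start = (11.46 − (-15)) / 9.8 = 2.7 km
Altitude = 1100 m + 2700 m = 3800 m

3.8 km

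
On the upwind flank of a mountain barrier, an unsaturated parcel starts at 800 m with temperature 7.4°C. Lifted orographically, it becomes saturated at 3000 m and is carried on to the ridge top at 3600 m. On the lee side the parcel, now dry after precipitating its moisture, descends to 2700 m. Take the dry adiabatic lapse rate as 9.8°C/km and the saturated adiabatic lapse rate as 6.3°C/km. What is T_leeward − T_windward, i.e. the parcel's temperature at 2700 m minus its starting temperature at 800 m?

-16.52°C

From 800 m to 3000 m (dry): cools by 9.8 × 2.2 = 21.56°C, giving -14.16°C.
From 3000 m to 3600 m (saturated): cools by 6.3 × 0.6 = 3.78°C, giving -17.94°C.
From 3600 m to 2700 m (dry descent): warms by 9.8 × 0.9 = 8.82°C, giving -9.12°C.
Net change vs windward start: -9.12 − 7.4 = -16.52°C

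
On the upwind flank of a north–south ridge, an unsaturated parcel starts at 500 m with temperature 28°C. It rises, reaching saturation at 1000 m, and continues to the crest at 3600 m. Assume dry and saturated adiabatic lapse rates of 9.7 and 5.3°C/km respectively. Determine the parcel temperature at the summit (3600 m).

9.37°C

From 500 m to 1000 m (dry): cools by 9.7 × 0.5 = 4.85°C, giving 23.15°C.
From 1000 m to 3600 m (saturated): cools by 5.3 × 2.6 = 13.78°C, giving 9.37°C.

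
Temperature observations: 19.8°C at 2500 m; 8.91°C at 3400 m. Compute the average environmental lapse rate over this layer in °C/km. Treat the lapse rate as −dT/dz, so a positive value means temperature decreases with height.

Γ = −ΔT/Δz = (19.8 − 8.91) / (3400 − 2500) m
  = 10.89°C / 0.9 km = 12.1°C/km

12.1°C/km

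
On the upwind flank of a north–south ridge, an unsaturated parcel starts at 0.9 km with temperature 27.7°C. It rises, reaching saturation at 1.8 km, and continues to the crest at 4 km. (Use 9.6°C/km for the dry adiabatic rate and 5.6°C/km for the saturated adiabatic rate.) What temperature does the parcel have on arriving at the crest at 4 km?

900–1800 m, dry: Δz = 0.9 km ⇒ ΔT = -8.64°C; T = 19.06°C
1800–4000 m, saturated: Δz = 2.2 km ⇒ ΔT = -12.32°C; T = 6.74°C

6.74°C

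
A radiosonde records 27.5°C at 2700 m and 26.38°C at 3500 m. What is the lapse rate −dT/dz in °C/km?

1.4°C/km

Γ = −ΔT/Δz = (27.5 − 26.38) / (3500 − 2700) m
  = 1.12°C / 0.8 km = 1.4°C/km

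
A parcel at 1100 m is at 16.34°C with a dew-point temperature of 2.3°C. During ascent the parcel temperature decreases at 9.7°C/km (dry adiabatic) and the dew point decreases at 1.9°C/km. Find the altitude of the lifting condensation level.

T and T_d converge at 9.7 − 1.9 = 7.8°C per km
Height above start = (16.34 − 2.3) / 7.8 = 1.8 km
LCL altitude = 1100 m + 1800 m = 2900 m

2900 m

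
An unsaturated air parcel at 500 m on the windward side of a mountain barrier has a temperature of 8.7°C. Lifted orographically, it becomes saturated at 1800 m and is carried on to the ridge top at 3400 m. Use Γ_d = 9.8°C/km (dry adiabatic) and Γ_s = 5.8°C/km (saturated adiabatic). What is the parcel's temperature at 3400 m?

From 500 m to 1800 m (dry): cools by 9.8 × 1.3 = 12.74°C, giving -4.04°C.
From 1800 m to 3400 m (saturated): cools by 5.8 × 1.6 = 9.28°C, giving -13.32°C.

-13.32°C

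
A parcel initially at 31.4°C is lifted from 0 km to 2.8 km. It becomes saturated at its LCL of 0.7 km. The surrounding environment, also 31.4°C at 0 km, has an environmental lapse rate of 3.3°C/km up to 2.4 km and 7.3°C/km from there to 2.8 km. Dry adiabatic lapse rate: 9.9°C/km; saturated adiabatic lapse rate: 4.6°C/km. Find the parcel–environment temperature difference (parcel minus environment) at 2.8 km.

-5.75°C (parcel cooler than environment)

Parcel:
  From 0 m to 700 m (dry): cools by 9.9 × 0.7 = 6.93°C, giving 24.47°C.
  From 700 m to 2800 m (saturated): cools by 4.6 × 2.1 = 9.66°C, giving 14.81°C.
Environment:
  From 0 m to 2400 m (environment, lower layer): cools by 3.3 × 2.4 = 7.92°C, giving 23.48°C.
  From 2400 m to 2800 m (environment, upper layer): cools by 7.3 × 0.4 = 2.92°C, giving 20.56°C.
T_parcel − T_env = 14.81 − 20.56 = -5.75°C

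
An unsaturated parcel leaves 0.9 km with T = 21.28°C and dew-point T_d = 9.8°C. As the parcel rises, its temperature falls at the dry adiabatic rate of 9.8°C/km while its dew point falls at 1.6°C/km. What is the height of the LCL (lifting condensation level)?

2.3 km

T and T_d converge at 9.8 − 1.6 = 8.2°C per km
Height above start = (21.28 − 9.8) / 8.2 = 1.4 km
LCL altitude = 900 m + 1400 m = 2300 m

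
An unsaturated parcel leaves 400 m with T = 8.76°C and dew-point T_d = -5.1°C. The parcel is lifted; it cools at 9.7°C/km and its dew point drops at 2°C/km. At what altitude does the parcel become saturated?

T and T_d converge at 9.7 − 2 = 7.7°C per km
Height above start = (8.76 − (-5.1)) / 7.7 = 1.8 km
LCL altitude = 400 m + 1800 m = 2200 m

2200 m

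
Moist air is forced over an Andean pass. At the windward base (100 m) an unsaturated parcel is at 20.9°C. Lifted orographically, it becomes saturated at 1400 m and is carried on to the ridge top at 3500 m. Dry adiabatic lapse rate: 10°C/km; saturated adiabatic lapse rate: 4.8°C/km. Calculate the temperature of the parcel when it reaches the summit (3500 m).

100 → 1400 m (dry, 10°C/km): ΔT = -10 × 1.3 = -13°C → T = 7.9°C
1400 → 3500 m (saturated, 4.8°C/km): ΔT = -4.8 × 2.1 = -10.08°C → T = -2.18°C

-2.18°C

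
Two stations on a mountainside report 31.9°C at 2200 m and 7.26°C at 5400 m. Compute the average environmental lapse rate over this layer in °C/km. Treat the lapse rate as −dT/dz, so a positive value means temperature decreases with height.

7.7°C/km

Γ = −ΔT/Δz = (31.9 − 7.26) / (5400 − 2200) m
  = 24.64°C / 3.2 km = 7.7°C/km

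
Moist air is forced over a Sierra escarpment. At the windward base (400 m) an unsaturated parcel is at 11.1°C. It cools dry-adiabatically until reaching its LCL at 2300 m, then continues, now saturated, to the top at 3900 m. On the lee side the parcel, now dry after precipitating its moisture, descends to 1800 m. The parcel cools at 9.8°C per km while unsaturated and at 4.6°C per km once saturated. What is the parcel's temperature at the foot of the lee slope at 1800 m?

5.7°C

Dry to 2300 m: -9.8 × 1.9 km = -18.62°C, so T = -7.52°C.
Saturated to 3900 m: -4.6 × 1.6 km = -7.36°C, so T = -14.88°C.
Dry descent to 1800 m: +9.8 × 2.1 km = +20.58°C, so T = 5.7°C.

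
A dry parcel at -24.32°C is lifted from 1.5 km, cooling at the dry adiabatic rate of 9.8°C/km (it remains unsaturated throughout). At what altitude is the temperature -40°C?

3.1 km

Height above start = (-24.32 − (-40)) / 9.8 = 1.6 km
Altitude = 1500 m + 1600 m = 3100 m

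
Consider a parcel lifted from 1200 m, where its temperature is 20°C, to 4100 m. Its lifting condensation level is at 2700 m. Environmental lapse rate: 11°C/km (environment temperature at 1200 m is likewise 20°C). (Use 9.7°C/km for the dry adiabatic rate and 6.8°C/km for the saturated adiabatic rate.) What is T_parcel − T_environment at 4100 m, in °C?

+7.83°C (parcel warmer than environment)

Parcel:
  From 1200 m to 2700 m (dry): cools by 9.7 × 1.5 = 14.55°C, giving 5.45°C.
  From 2700 m to 4100 m (saturated): cools by 6.8 × 1.4 = 9.52°C, giving -4.07°C.
Environment:
  From 1200 m to 4100 m (environment): cools by 11 × 2.9 = 31.9°C, giving -11.9°C.
T_parcel − T_env = -4.07 − (-11.9) = +7.83°C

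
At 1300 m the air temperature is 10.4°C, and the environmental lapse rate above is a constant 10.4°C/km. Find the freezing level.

Height above start = (10.4 − 0) / 10.4 = 1 km
Altitude = 1300 m + 1000 m = 2300 m

2300 m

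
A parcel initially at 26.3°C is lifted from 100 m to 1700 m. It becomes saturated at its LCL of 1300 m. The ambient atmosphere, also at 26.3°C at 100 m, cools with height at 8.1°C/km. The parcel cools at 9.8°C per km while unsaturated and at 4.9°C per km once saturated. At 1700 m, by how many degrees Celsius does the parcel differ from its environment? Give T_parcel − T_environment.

-0.76°C (parcel cooler than environment)

Parcel:
  From 100 m to 1300 m (dry): cools by 9.8 × 1.2 = 11.76°C, giving 14.54°C.
  From 1300 m to 1700 m (saturated): cools by 4.9 × 0.4 = 1.96°C, giving 12.58°C.
Environment:
  From 100 m to 1700 m (environment): cools by 8.1 × 1.6 = 12.96°C, giving 13.34°C.
T_parcel − T_env = 12.58 − 13.34 = -0.76°C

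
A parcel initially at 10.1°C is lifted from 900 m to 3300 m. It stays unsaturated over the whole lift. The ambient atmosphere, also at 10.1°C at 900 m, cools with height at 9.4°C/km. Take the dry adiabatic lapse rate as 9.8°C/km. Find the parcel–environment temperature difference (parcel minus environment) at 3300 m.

Parcel:
  900–3300 m, dry: Δz = 2.4 km ⇒ ΔT = -23.52°C; T = -13.42°C
Environment:
  900–3300 m, environment: Δz = 2.4 km ⇒ ΔT = -22.56°C; T = -12.46°C
T_parcel − T_env = -13.42 − (-12.46) = -0.96°C

-0.96°C (parcel cooler than environment)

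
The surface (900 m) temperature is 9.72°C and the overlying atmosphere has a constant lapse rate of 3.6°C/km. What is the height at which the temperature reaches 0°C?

Height above start = (9.72 − 0) / 3.6 = 2.7 km
Altitude = 900 m + 2700 m = 3600 m

3600 m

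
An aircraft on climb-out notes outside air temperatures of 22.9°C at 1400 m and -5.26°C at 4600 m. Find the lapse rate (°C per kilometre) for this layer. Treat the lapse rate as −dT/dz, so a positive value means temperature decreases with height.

8.8°C/km

Γ = −ΔT/Δz = (22.9 − (-5.26)) / (4600 − 1400) m
  = 28.16°C / 3.2 km = 8.8°C/km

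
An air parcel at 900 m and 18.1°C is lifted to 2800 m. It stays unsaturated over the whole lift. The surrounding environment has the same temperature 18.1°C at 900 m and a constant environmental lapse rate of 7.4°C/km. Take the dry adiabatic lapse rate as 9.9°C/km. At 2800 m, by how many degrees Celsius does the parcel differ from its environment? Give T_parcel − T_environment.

Parcel:
  Dry to 2800 m: -9.9 × 1.9 km = -18.81°C, so T = -0.71°C.
Environment:
  Environment to 2800 m: -7.4 × 1.9 km = -14.06°C, so T = 4.04°C.
T_parcel − T_env = -0.71 − 4.04 = -4.75°C

-4.75°C (parcel cooler than environment)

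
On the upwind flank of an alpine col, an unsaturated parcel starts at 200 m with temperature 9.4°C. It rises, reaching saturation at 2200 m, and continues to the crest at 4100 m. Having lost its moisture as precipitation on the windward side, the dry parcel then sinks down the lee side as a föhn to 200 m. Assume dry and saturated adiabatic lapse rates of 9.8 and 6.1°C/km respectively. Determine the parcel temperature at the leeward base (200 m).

200 → 2200 m (dry, 9.8°C/km): ΔT = -9.8 × 2 = -19.6°C → T = -10.2°C
2200 → 4100 m (saturated, 6.1°C/km): ΔT = -6.1 × 1.9 = -11.59°C → T = -21.79°C
4100 → 200 m (dry descent, 9.8°C/km): ΔT = +9.8 × 3.9 = +38.22°C → T = 16.43°C

16.43°C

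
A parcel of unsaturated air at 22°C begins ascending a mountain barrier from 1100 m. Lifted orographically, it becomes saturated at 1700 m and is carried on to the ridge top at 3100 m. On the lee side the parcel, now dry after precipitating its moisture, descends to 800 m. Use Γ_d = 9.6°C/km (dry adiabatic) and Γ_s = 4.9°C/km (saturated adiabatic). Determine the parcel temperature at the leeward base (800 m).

31.46°C

1100 → 1700 m (dry, 9.6°C/km): ΔT = -9.6 × 0.6 = -5.76°C → T = 16.24°C
1700 → 3100 m (saturated, 4.9°C/km): ΔT = -4.9 × 1.4 = -6.86°C → T = 9.38°C
3100 → 800 m (dry descent, 9.6°C/km): ΔT = +9.6 × 2.3 = +22.08°C → T = 31.46°C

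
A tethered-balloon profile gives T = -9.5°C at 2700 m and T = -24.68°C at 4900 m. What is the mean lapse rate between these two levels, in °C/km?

Γ = −ΔT/Δz = (-9.5 − (-24.68)) / (4900 − 2700) m
  = 15.18°C / 2.2 km = 6.9°C/km

6.9°C/km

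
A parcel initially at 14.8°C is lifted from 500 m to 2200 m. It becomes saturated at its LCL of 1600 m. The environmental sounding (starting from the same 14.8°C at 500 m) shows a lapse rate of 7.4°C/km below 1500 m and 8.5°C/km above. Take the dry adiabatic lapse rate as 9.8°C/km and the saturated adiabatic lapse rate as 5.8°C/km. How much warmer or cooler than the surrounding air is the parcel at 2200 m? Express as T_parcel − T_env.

Parcel:
  500–1600 m, dry: Δz = 1.1 km ⇒ ΔT = -10.78°C; T = 4.02°C
  1600–2200 m, saturated: Δz = 0.6 km ⇒ ΔT = -3.48°C; T = 0.54°C
Environment:
  500–1500 m, environment, lower layer: Δz = 1 km ⇒ ΔT = -7.4°C; T = 7.4°C
  1500–2200 m, environment, upper layer: Δz = 0.7 km ⇒ ΔT = -5.95°C; T = 1.45°C
T_parcel − T_env = 0.54 − 1.45 = -0.91°C

-0.91°C (parcel cooler than environment)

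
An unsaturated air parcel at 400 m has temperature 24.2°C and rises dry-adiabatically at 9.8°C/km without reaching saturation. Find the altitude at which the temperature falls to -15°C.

Height above start = (24.2 − (-15)) / 9.8 = 4 km
Altitude = 400 m + 4000 m = 4400 m

4400 m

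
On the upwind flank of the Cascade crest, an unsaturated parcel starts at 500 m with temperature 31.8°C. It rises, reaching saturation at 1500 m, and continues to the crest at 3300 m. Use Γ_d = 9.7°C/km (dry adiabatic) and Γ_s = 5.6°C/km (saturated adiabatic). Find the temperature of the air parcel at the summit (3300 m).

12.02°C

From 500 m to 1500 m (dry): cools by 9.7 × 1 = 9.7°C, giving 22.1°C.
From 1500 m to 3300 m (saturated): cools by 5.6 × 1.8 = 10.08°C, giving 12.02°C.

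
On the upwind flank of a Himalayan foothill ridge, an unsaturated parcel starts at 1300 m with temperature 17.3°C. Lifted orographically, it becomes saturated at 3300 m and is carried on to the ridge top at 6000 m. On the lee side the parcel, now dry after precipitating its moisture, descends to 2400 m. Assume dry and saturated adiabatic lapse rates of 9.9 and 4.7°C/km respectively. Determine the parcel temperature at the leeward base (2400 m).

20.45°C

Dry to 3300 m: -9.9 × 2 km = -19.8°C, so T = -2.5°C.
Saturated to 6000 m: -4.7 × 2.7 km = -12.69°C, so T = -15.19°C.
Dry descent to 2400 m: +9.9 × 3.6 km = +35.64°C, so T = 20.45°C.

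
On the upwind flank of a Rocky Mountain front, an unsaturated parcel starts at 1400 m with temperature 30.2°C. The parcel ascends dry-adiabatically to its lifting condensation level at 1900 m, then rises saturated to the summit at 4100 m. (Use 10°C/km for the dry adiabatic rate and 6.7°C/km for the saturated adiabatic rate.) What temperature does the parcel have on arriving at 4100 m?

10.46°C

1400–1900 m, dry: Δz = 0.5 km ⇒ ΔT = -5°C; T = 25.2°C
1900–4100 m, saturated: Δz = 2.2 km ⇒ ΔT = -14.74°C; T = 10.46°C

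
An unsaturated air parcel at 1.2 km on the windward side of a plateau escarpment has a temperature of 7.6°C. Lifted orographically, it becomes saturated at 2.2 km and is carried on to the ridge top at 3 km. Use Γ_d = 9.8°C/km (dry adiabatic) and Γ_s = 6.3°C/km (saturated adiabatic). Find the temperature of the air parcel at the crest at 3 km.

1200–2200 m, dry: Δz = 1 km ⇒ ΔT = -9.8°C; T = -2.2°C
2200–3000 m, saturated: Δz = 0.8 km ⇒ ΔT = -5.04°C; T = -7.24°C

-7.24°C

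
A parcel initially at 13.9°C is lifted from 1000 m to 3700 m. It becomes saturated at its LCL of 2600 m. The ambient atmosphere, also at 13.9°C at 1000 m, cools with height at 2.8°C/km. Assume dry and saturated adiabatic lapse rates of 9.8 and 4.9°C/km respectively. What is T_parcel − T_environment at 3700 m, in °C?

Parcel:
  From 1000 m to 2600 m (dry): cools by 9.8 × 1.6 = 15.68°C, giving -1.78°C.
  From 2600 m to 3700 m (saturated): cools by 4.9 × 1.1 = 5.39°C, giving -7.17°C.
Environment:
  From 1000 m to 3700 m (environment): cools by 2.8 × 2.7 = 7.56°C, giving 6.34°C.
T_parcel − T_env = -7.17 − 6.34 = -13.51°C

-13.51°C (parcel cooler than environment)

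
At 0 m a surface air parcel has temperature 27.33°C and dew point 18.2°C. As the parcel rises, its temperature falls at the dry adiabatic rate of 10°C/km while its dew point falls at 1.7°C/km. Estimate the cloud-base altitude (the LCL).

T and T_d converge at 10 − 1.7 = 8.3°C per km
Height above start = (27.33 − 18.2) / 8.3 = 1.1 km
LCL altitude = 0 m + 1100 m = 1100 m

1100 m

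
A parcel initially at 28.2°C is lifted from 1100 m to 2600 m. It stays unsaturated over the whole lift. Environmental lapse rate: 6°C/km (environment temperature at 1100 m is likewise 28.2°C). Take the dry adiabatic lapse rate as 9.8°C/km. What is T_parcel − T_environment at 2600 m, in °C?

Parcel:
  1100–2600 m, dry: Δz = 1.5 km ⇒ ΔT = -14.7°C; T = 13.5°C
Environment:
  1100–2600 m, environment: Δz = 1.5 km ⇒ ΔT = -9°C; T = 19.2°C
T_parcel − T_env = 13.5 − 19.2 = -5.7°C

-5.7°C (parcel cooler than environment)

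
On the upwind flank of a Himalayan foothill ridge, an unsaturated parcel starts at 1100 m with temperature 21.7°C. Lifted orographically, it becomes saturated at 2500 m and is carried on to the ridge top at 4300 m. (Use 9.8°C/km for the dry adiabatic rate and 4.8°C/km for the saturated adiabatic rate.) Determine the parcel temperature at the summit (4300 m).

1100–2500 m, dry: Δz = 1.4 km ⇒ ΔT = -13.72°C; T = 7.98°C
2500–4300 m, saturated: Δz = 1.8 km ⇒ ΔT = -8.64°C; T = -0.66°C

-0.66°C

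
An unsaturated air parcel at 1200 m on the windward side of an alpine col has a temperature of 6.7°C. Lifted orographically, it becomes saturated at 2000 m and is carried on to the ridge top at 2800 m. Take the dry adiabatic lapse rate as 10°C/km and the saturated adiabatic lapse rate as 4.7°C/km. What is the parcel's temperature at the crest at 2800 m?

1200–2000 m, dry: Δz = 0.8 km ⇒ ΔT = -8°C; T = -1.3°C
2000–2800 m, saturated: Δz = 0.8 km ⇒ ΔT = -3.76°C; T = -5.06°C

-5.06°C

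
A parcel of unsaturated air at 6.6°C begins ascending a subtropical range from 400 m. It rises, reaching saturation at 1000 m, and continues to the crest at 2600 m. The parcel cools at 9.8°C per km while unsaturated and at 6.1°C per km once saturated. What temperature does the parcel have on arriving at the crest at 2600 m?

-9.04°C

400–1000 m, dry: Δz = 0.6 km ⇒ ΔT = -5.88°C; T = 0.72°C
1000–2600 m, saturated: Δz = 1.6 km ⇒ ΔT = -9.76°C; T = -9.04°C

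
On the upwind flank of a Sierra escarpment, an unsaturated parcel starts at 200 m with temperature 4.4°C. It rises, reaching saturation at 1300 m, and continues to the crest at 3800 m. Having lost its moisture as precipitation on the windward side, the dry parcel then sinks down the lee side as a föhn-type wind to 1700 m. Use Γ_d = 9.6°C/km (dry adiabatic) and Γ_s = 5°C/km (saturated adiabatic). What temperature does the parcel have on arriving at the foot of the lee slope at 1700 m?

200–1300 m, dry: Δz = 1.1 km ⇒ ΔT = -10.56°C; T = -6.16°C
1300–3800 m, saturated: Δz = 2.5 km ⇒ ΔT = -12.5°C; T = -18.66°C
3800–1700 m, dry descent: Δz = 2.1 km ⇒ ΔT = +20.16°C; T = 1.5°C

1.5°C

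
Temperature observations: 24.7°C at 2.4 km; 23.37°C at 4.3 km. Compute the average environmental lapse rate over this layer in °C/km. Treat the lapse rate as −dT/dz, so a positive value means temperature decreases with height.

0.7°C/km

Γ = −ΔT/Δz = (24.7 − 23.37) / (4300 − 2400) m
  = 1.33°C / 1.9 km = 0.7°C/km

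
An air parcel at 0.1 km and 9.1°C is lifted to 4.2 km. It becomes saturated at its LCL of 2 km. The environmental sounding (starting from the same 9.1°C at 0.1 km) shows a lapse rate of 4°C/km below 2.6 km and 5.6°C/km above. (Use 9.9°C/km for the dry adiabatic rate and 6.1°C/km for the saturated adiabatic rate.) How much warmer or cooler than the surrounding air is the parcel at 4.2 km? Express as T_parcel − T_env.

Parcel:
  From 100 m to 2000 m (dry): cools by 9.9 × 1.9 = 18.81°C, giving -9.71°C.
  From 2000 m to 4200 m (saturated): cools by 6.1 × 2.2 = 13.42°C, giving -23.13°C.
Environment:
  From 100 m to 2600 m (environment, lower layer): cools by 4 × 2.5 = 10°C, giving -0.9°C.
  From 2600 m to 4200 m (environment, upper layer): cools by 5.6 × 1.6 = 8.96°C, giving -9.86°C.
T_parcel − T_env = -23.13 − (-9.86) = -13.27°C

-13.27°C (parcel cooler than environment)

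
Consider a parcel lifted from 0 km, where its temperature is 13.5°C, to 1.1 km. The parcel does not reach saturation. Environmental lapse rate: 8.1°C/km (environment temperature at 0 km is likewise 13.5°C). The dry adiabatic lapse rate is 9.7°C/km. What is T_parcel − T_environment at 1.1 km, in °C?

Parcel:
  Dry to 1100 m: -9.7 × 1.1 km = -10.67°C, so T = 2.83°C.
Environment:
  Environment to 1100 m: -8.1 × 1.1 km = -8.91°C, so T = 4.59°C.
T_parcel − T_env = 2.83 − 4.59 = -1.76°C

-1.76°C (parcel cooler than environment)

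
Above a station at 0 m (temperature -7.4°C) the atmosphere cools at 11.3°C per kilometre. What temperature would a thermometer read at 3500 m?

0 → 3500 m (environmental, 11.3°C/km): ΔT = -11.3 × 3.5 = -39.55°C → T = -46.95°C

-46.95°C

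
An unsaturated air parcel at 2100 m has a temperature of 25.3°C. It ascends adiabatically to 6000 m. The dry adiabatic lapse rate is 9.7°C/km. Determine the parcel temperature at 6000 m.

From 2100 m to 6000 m (dry adiabatic): cools by 9.7 × 3.9 = 37.83°C, giving -12.53°C.

-12.53°C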